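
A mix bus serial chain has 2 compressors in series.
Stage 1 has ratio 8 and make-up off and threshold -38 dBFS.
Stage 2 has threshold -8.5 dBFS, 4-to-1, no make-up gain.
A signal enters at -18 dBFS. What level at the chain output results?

Stage 1: overshoot 20 dB → 20/8 = 2.5 dB → -35.5 dBFS.
Stage 2: -35.5 dBFS ≤ -8.5 dBFS, so stage 2 doesn't engage; output -35.5 dBFS.

-35.5 dBFS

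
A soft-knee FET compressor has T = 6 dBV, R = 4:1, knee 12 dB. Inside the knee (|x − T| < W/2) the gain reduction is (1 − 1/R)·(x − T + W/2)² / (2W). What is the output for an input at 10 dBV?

6.875 dBV

x − T + W/2 = 10 − 6 + 6 = 10.
GR = (1 − 1/4) × 10² / 24 = 0.75 × 100 / 24 = 3.125 dB.
Output = 10 − 3.125 = 6.875 dBV.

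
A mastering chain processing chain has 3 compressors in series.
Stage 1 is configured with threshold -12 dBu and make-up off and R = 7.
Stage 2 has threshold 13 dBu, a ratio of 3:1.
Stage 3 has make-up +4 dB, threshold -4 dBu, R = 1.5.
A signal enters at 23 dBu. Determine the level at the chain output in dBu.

-3 dBu

Stage 1: 35 dB above -12 dBu, reduced 7:1 to 5 dB above → -7 dBu.
Stage 2: below threshold (-7 ≤ 13); passes unchanged; output -7 dBu.
Stage 3: -7 dBu is at or below the -4 dBu threshold — no compression; make-up brings it to -3 dBu.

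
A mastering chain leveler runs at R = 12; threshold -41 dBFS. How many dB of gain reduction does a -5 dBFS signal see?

33 dB

Overshoot = -5 − (-41) = 36 dB.
After 12:1 compression the overshoot becomes 36/12 = 3 dB.
GR = overshoot in − overshoot out = 36 − 3 = 33 dB.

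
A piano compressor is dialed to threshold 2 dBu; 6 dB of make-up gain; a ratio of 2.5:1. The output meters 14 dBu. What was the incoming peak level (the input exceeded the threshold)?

17 dBu

Before make-up, the level was 14 − 6 = 8 dBu.
Post-compression overshoot = 8 − 2 = 6 dB.
Before 2.5:1 compression the overshoot was 6 × 2.5 = 15 dB, so input = 2 + 15 = 17 dBu.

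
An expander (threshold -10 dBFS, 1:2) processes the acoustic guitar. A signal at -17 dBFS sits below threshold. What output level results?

-24 dBFS

Below threshold, a 1:2 expander applies gain = (2−1)×(T − x) of attenuation.
(2−1) × 7 = 7 dB, so output = -17 − 7 = -24 dBFS.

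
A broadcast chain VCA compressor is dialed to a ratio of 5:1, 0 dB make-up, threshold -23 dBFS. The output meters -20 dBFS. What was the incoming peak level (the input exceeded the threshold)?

That's 3 dB above the -23 dBFS threshold.
Undo the ratio: input overshoot = 3 × 5 = 15 dB, giving input = -8 dBFS.

-8 dBFS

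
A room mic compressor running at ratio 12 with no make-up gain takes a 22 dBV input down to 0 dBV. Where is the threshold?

Input is 24 dB above T (since output overshoot × R = input overshoot: (0 − T)·12 = 22 − T gives T = -2 dBV).
Check: -2 + (22 − (-2))/12 = -2 + 2 = 0 dBV. ✓

-2 dBV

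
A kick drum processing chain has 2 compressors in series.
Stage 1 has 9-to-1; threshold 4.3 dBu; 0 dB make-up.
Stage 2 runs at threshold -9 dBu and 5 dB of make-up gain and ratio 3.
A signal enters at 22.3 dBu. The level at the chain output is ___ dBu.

Stage 1: 22.3 dBu is 18 dB over 4.3 dBu; at 9:1 that becomes 2 dB over, giving 6.3 dBu.
Stage 2: 6.3 dBu is 15.3 dB over -9 dBu; at 3:1 that becomes 5.1 dB over, giving -3.9 dBu; +5 dB make-up → 1.1 dBu.

1.1 dBu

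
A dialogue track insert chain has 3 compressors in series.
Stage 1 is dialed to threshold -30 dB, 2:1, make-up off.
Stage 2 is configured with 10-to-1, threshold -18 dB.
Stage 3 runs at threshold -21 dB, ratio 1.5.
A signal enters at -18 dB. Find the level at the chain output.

Stage 1: overshoot 12 dB → 12/2 = 6 dB → -24 dB.
Stage 2: below threshold (-24 ≤ -18); passes unchanged; output -24 dB.
Stage 3: below threshold (-24 ≤ -21); passes unchanged; output -24 dB.

-24 dB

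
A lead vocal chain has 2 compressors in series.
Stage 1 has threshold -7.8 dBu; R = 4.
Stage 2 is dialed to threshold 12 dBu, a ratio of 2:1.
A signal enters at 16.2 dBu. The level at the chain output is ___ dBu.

Stage 1: 24 dB above -7.8 dBu, reduced 4:1 to 6 dB above → -1.8 dBu.
Stage 2: -1.8 dBu is at or below the 12 dBu threshold — no compression; output -1.8 dBu.

-1.8 dBu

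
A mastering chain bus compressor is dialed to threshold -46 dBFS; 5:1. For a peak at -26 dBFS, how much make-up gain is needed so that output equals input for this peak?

16 dB

Overshoot 20 dB → 20/5 = 4 dB after compression, so the compressed level is -46 + 4 = -42 dBFS.
Make-up = target − compressed = -26 − (-42) = 16 dB.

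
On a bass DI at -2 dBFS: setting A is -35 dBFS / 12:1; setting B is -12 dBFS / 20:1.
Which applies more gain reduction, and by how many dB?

A: overshoot 33 dB → output overshoot 2.75 dB → GR 30.25 dB.
B: overshoot 10 dB → output overshoot 0.5 dB → GR 9.5 dB.
A reduces 20.75 dB more.

A, by 20.75 dB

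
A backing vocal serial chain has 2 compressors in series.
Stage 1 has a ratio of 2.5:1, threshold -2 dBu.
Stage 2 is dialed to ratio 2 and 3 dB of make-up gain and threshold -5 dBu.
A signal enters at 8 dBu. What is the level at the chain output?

1.5 dBu

Stage 1: 10 dB above -2 dBu, reduced 2.5:1 to 4 dB above → 2 dBu.
Stage 2: 2 dBu is 7 dB over -5 dBu; at 2:1 that becomes 3.5 dB over, giving -1.5 dBu; +3 dB make-up → 1.5 dBu.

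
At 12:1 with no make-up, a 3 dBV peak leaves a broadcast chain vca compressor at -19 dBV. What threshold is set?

Input is 24 dB above T (since output overshoot × R = input overshoot: (-19 − T)·12 = 3 − T gives T = -21 dBV).
Check: -21 + (3 − (-21))/12 = -21 + 2 = -19 dBV. ✓

-21 dBV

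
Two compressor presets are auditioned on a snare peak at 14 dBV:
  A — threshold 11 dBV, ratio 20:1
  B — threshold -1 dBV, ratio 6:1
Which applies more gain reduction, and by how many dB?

A: overshoot 3 dB → output overshoot 0.15 dB → GR 2.85 dB.
B: overshoot 15 dB → output overshoot 2.5 dB → GR 12.5 dB.
B applies 9.65 dB more gain reduction.

B, by 9.65 dB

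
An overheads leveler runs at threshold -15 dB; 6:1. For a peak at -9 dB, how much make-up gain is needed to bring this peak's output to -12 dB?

2 dB

The peak compresses to -15 + 6/6 = -14 dB.
To reach -12 dB requires -12 − (-14) = 2 dB of make-up.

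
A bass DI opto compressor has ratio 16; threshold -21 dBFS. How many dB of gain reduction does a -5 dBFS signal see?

The signal is 16 dB above threshold.
A 16:1 ratio leaves 1 dB of that excess.
GR = overshoot in − overshoot out = 16 − 1 = 15 dB.

15 dB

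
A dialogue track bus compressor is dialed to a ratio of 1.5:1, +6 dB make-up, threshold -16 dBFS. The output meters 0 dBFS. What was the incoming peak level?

-1 dBFS

Before make-up, the level was 0 − 6 = -6 dBFS.
That's 10 dB above the -16 dBFS threshold.
Undo the ratio: input overshoot = 10 × 1.5 = 15 dB, giving input = -1 dBFS.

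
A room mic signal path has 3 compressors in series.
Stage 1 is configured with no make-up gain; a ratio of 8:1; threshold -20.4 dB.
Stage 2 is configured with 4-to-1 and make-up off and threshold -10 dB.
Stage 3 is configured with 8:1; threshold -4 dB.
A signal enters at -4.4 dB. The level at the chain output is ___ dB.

Stage 1: -4.4 dB is 16 dB over -20.4 dB; at 8:1 that becomes 2 dB over, giving -18.4 dB.
Stage 2: -18.4 dB ≤ -10 dB, so stage 2 doesn't engage; output -18.4 dB.
Stage 3: below threshold (-18.4 ≤ -4); passes unchanged; output -18.4 dB.

-18.4 dB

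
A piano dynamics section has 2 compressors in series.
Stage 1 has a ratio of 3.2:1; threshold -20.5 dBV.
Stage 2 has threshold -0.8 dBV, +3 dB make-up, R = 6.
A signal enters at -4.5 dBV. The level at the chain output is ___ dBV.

-12.5 dBV

Stage 1: overshoot 16 dB → 16/3.2 = 5 dB → -15.5 dBV.
Stage 2: -15.5 dBV is at or below the -0.8 dBV threshold — no compression; make-up brings it to -12.5 dBV.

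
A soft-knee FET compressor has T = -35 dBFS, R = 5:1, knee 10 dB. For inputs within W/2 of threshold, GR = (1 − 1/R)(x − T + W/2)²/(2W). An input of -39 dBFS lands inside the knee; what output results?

x − T + W/2 = -39 − (-35) + 5 = 1.
GR = (1 − 1/5) × 1² / 20 = 0.8 × 1 / 20 = 0.04 dB.
Output = -39 − 0.04 = -39.04 dBFS.

-39.04 dBFS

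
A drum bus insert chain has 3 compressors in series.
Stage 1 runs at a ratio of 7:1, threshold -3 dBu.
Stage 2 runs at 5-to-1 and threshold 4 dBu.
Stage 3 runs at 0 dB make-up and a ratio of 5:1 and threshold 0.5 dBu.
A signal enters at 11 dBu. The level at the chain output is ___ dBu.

Stage 1: overshoot 14 dB → 14/7 = 2 dB → -1 dBu.
Stage 2: -1 dBu ≤ 4 dBu, so stage 2 doesn't engage; output -1 dBu.
Stage 3: -1 dBu ≤ 0.5 dBu, so stage 3 doesn't engage; output -1 dBu.

-1 dBu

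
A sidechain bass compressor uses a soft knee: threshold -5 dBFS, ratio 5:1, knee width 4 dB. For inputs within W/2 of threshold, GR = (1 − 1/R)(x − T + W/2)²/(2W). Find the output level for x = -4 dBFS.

-4.9 dBFS

x − T + W/2 = -4 − (-5) + 2 = 3.
GR = (1 − 1/5) × 3² / 8 = 0.8 × 9 / 8 = 0.9 dB.
Output = -4 − 0.9 = -4.9 dBFS.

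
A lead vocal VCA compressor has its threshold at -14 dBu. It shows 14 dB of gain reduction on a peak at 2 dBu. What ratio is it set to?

8:1

Input overshoot = 2 − (-14) = 16 dB.
Output overshoot = 16 − 14 = 2 dB.
Ratio = input overshoot / output overshoot = 16 / 2 = 8.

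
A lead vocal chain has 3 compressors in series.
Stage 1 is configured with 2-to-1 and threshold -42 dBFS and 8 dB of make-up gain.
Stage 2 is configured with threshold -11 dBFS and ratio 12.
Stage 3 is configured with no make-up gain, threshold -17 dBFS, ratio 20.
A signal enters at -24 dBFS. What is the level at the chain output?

Stage 1: overshoot 18 dB → 18/2 = 9 dB → -33 dBFS; +8 dB make-up → -25 dBFS.
Stage 2: -25 dBFS ≤ -11 dBFS, so stage 2 doesn't engage; output -25 dBFS.
Stage 3: below threshold (-25 ≤ -17); passes unchanged; output -25 dBFS.

-25 dBFS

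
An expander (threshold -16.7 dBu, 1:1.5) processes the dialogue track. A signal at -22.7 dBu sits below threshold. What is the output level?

Below threshold, a 1:1.5 expander applies gain = (1.5−1)×(T − x) of attenuation.
(1.5−1) × 6 = 3 dB, so output = -22.7 − 3 = -25.7 dBu.

-25.7 dBu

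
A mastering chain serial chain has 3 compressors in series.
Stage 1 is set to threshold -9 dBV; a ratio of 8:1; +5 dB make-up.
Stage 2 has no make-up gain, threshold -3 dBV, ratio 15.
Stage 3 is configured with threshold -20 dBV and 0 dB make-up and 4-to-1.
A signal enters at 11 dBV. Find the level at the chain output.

Stage 1: overshoot 20 dB → 20/8 = 2.5 dB → -6.5 dBV; +5 dB make-up → -1.5 dBV.
Stage 2: -1.5 dBV is 1.5 dB over -3 dBV; at 15:1 that becomes 0.1 dB over, giving -2.9 dBV.
Stage 3: overshoot 17.1 dB → 17.1/4 = 4.275 dB → -15.725 dBV.

-15.725 dBV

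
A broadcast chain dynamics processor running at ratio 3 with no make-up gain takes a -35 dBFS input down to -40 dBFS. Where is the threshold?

Gain reduction = -35 − (-40) = 5 dB; output overshoot = GR / (R − 1) = 5 / 2 = 2.5 dB.
Threshold = output − output overshoot = -40 − 2.5 = -42.5 dBFS.

-42.5 dBFS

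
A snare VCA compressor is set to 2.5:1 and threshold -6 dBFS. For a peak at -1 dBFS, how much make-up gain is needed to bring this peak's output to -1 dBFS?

Overshoot 5 dB → 5/2.5 = 2 dB after compression, so the compressed level is -6 + 2 = -4 dBFS.
Make-up = target − compressed = -1 − (-4) = 3 dB.

3 dB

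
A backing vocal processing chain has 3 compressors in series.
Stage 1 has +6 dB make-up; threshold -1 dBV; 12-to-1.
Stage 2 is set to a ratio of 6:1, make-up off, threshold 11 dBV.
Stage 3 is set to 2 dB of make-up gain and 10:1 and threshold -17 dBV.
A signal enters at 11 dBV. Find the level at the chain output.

Stage 1: 12 dB above -1 dBV, reduced 12:1 to 1 dB above → 0 dBV; +6 dB make-up → 6 dBV.
Stage 2: 6 dBV ≤ 11 dBV, so stage 2 doesn't engage; output 6 dBV.
Stage 3: 23 dB above -17 dBV, reduced 10:1 to 2.3 dB above → -14.7 dBV; +2 dB make-up → -12.7 dBV.

-12.7 dBV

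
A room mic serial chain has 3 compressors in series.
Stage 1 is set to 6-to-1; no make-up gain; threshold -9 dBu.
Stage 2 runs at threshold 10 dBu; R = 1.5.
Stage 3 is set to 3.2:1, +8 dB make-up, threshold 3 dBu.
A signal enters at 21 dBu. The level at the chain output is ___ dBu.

4 dBu

Stage 1: 21 dBu is 30 dB over -9 dBu; at 6:1 that becomes 5 dB over, giving -4 dBu.
Stage 2: -4 dBu is at or below the 10 dBu threshold — no compression; output -4 dBu.
Stage 3: below threshold (-4 ≤ 3); passes unchanged; make-up brings it to 4 dBu.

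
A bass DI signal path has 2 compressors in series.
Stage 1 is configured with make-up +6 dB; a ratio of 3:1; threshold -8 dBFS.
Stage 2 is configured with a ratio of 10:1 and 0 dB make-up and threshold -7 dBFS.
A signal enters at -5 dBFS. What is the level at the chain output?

Stage 1: overshoot 3 dB → 3/3 = 1 dB → -7 dBFS; +6 dB make-up → -1 dBFS.
Stage 2: -1 dBFS is 6 dB over -7 dBFS; at 10:1 that becomes 0.6 dB over, giving -6.4 dBFS.

-6.4 dBFS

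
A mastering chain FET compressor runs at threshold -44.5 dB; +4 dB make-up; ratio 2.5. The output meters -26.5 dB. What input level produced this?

-9.5 dB

Stripping the +4 dB make-up gives -30.5 dB at the gain stage.
The compressed level sits -30.5 − (-44.5) = 14 dB over threshold.
Input overshoot = R × output overshoot = 35 dB → input = -44.5 + 35 = -9.5 dB.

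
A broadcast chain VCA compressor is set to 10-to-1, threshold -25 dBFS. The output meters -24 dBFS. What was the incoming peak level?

That's 1 dB above the -25 dBFS threshold.
Before 10:1 compression the overshoot was 1 × 10 = 10 dB, so input = -25 + 10 = -15 dBFS.

-15 dBFS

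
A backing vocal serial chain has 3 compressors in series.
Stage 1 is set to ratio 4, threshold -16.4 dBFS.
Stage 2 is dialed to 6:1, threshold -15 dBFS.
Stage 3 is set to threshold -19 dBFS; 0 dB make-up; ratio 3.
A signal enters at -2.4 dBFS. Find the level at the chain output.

Stage 1: 14 dB above -16.4 dBFS, reduced 4:1 to 3.5 dB above → -12.9 dBFS.
Stage 2: overshoot 2.1 dB → 2.1/6 = 0.35 dB → -14.65 dBFS.
Stage 3: 4.35 dB above -19 dBFS, reduced 3:1 to 1.45 dB above → -17.55 dBFS.

-17.55 dBFS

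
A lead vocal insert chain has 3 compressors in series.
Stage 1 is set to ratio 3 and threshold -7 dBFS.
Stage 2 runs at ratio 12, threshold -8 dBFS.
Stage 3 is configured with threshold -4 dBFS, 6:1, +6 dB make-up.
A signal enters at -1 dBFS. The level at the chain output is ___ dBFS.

Stage 1: 6 dB above -7 dBFS, reduced 3:1 to 2 dB above → -5 dBFS.
Stage 2: -5 dBFS is 3 dB over -8 dBFS; at 12:1 that becomes 0.25 dB over, giving -7.75 dBFS.
Stage 3: below threshold (-7.75 ≤ -4); passes unchanged; make-up brings it to -1.75 dBFS.

-1.75 dBFS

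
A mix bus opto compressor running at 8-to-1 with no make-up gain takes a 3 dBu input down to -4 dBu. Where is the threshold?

-5 dBu

Input is 8 dB above T (since output overshoot × R = input overshoot: (-4 − T)·8 = 3 − T gives T = -5 dBu).
Check: -5 + (3 − (-5))/8 = -5 + 1 = -4 dBu. ✓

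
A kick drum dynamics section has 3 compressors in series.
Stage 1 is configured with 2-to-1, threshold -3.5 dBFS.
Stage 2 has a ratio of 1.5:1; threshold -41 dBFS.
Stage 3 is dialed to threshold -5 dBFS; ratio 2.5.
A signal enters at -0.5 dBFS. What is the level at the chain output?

-15 dBFS

Stage 1: -0.5 dBFS is 3 dB over -3.5 dBFS; at 2:1 that becomes 1.5 dB over, giving -2 dBFS.
Stage 2: overshoot 39 dB → 39/1.5 = 26 dB → -15 dBFS.
Stage 3: -15 dBFS is at or below the -5 dBFS threshold — no compression; output -15 dBFS.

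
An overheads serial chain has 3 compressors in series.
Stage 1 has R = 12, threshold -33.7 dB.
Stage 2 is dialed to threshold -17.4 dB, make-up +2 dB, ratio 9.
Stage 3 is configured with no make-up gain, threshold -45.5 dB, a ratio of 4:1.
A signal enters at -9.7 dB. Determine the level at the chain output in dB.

Stage 1: overshoot 24 dB → 24/12 = 2 dB → -31.7 dB.
Stage 2: -31.7 dB ≤ -17.4 dB, so stage 2 doesn't engage; make-up brings it to -29.7 dB.
Stage 3: -29.7 dB is 15.8 dB over -45.5 dB; at 4:1 that becomes 3.95 dB over, giving -41.55 dB.

-41.55 dB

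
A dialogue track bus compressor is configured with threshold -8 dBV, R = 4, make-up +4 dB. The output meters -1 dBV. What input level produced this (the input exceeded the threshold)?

4 dBV

Before make-up, the level was -1 − 4 = -5 dBV.
Post-compression overshoot = -5 − (-8) = 3 dB.
Undo the ratio: input overshoot = 3 × 4 = 12 dB, giving input = 4 dBV.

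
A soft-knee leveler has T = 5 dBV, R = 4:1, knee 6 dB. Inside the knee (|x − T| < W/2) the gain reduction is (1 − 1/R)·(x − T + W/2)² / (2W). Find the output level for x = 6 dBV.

5 dBV

x − T + W/2 = 6 − 5 + 3 = 4.
GR = (1 − 1/4) × 4² / 12 = 0.75 × 16 / 12 = 1 dB.
Output = 6 − 1 = 5 dBV.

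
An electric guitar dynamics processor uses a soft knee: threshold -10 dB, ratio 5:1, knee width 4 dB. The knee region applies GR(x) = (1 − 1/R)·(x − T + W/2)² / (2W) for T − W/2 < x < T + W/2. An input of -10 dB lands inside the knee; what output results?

x − T + W/2 = -10 − (-10) + 2 = 2.
GR = (1 − 1/5) × 2² / 8 = 0.8 × 4 / 8 = 0.4 dB.
Output = -10 − 0.4 = -10.4 dB.

-10.4 dB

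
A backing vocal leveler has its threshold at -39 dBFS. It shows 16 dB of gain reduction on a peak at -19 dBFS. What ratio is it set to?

5:1

Input overshoot = -19 − (-39) = 20 dB.
Output overshoot = 20 − 16 = 4 dB.
Ratio = input overshoot / output overshoot = 20 / 4 = 5.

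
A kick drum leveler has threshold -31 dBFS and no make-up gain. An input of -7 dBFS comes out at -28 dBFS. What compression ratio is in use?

Input overshoot = -7 − (-31) = 24 dB; output overshoot = -28 − (-31) = 3 dB.
Ratio = 24 / 3 = 8.

8:1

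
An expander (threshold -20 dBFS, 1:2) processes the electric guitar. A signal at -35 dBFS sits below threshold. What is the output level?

Below threshold, a 1:2 expander applies gain = (2−1)×(T − x) of attenuation.
(2−1) × 15 = 15 dB, so output = -35 − 15 = -50 dBFS.

-50 dBFS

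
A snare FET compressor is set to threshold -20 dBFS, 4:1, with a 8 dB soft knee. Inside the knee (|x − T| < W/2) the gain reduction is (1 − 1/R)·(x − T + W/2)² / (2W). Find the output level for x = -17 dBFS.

-19.296875 dBFS

x − T + W/2 = -17 − (-20) + 4 = 7.
GR = (1 − 1/4) × 7² / 16 = 0.75 × 49 / 16 = 2.296875 dB.
Output = -17 − 2.296875 = -19.296875 dBFS.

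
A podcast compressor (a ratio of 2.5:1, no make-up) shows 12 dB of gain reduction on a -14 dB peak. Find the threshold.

Input is 20 dB above T (since output overshoot × R = input overshoot: (-26 − T)·2.5 = -14 − T gives T = -34 dB).
Check: -34 + (-14 − (-34))/2.5 = -34 + 8 = -26 dB. ✓

-34 dB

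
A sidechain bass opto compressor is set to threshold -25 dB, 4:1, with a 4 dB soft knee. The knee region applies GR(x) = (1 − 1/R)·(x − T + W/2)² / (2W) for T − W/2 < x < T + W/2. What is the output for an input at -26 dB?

x − T + W/2 = -26 − (-25) + 2 = 1.
GR = (1 − 1/4) × 1² / 8 = 0.75 × 1 / 8 = 0.09375 dB.
Output = -26 − 0.09375 = -26.09375 dB.

-26.09375 dB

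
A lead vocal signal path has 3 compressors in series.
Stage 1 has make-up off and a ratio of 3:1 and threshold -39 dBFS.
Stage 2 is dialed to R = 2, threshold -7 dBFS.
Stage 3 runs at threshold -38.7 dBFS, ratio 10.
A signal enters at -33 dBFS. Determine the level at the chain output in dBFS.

Stage 1: 6 dB above -39 dBFS, reduced 3:1 to 2 dB above → -37 dBFS.
Stage 2: -37 dBFS ≤ -7 dBFS, so stage 2 doesn't engage; output -37 dBFS.
Stage 3: overshoot 1.7 dB → 1.7/10 = 0.17 dB → -38.53 dBFS.

-38.53 dBFS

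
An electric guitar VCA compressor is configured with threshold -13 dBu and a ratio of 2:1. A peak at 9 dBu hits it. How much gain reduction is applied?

Overshoot = 9 − (-13) = 22 dB.
After 2:1 compression the overshoot becomes 22/2 = 11 dB.
GR = overshoot in − overshoot out = 22 − 11 = 11 dB.

11 dB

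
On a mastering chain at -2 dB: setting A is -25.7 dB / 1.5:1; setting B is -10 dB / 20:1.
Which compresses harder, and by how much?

A, by 0.3 dB

A: GR = 23.7 − 23.7/1.5 = 7.9 dB.
B: GR = 8 − 8/20 = 7.6 dB.
A reduces 0.3 dB more.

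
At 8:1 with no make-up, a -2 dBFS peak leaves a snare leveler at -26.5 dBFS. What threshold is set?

-30 dBFS

Let T be the threshold. Output overshoot = (input overshoot)/R, so -26.5 − T = (-2 − T)/8.
8·(-26.5 − T) = -2 − T → 7·T = -212 − (-2) = -210.
T = -210/7 = -30 dBFS.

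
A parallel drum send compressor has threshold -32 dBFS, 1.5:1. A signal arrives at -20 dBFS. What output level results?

-20 dBFS sits 12 dB over threshold.
1.5:1 compression reduces that to 12/1.5 = 8 dB over.
So the level is -32 + 8 = -24 dBFS.

-24 dBFS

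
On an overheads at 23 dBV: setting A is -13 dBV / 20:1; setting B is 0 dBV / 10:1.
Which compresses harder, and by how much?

A: GR = 36 − 36/20 = 34.2 dB.
B: GR = 23 − 23/10 = 20.7 dB.
Difference: 13.5 dB in favour of A.

A, by 13.5 dB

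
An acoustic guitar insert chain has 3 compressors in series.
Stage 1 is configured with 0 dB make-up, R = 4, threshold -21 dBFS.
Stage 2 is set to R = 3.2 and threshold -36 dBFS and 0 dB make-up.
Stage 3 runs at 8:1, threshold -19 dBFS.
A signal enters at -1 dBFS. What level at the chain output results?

Stage 1: 20 dB above -21 dBFS, reduced 4:1 to 5 dB above → -16 dBFS.
Stage 2: -16 dBFS is 20 dB over -36 dBFS; at 3.2:1 that becomes 6.25 dB over, giving -29.75 dBFS.
Stage 3: below threshold (-29.75 ≤ -19); passes unchanged; output -29.75 dBFS.

-29.75 dBFS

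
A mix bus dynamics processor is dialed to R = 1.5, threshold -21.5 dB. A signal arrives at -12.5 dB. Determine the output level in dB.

The input is 9 dB above the -21.5 dB threshold.
At 1.5:1 the overshoot is divided by 1.5, leaving 6 dB above threshold.
Output = -21.5 + 6 = -15.5 dB.

-15.5 dB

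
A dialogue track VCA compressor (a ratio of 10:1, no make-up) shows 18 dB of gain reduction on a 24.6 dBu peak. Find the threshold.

Let T be the threshold. Output overshoot = (input overshoot)/R, so 6.6 − T = (24.6 − T)/10.
10·(6.6 − T) = 24.6 − T → 9·T = 66 − 24.6 = 41.4.
T = 41.4/9 = 4.6 dBu.

4.6 dBu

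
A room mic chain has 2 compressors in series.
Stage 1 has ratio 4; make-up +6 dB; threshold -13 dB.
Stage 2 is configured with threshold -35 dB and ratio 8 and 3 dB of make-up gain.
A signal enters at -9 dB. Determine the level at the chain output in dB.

Stage 1: -9 dB is 4 dB over -13 dB; at 4:1 that becomes 1 dB over, giving -12 dB; +6 dB make-up → -6 dB.
Stage 2: 29 dB above -35 dB, reduced 8:1 to 3.625 dB above → -31.375 dB; +3 dB make-up → -28.375 dB.

-28.375 dB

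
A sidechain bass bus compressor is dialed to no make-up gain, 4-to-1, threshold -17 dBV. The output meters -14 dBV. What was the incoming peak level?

-5 dBV

That's 3 dB above the -17 dBV threshold.
Input overshoot = R × output overshoot = 12 dB → input = -17 + 12 = -5 dBV.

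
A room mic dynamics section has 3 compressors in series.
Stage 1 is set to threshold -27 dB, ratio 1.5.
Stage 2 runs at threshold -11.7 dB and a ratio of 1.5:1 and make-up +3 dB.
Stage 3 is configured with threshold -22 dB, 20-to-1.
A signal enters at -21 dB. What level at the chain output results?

Stage 1: 6 dB above -27 dB, reduced 1.5:1 to 4 dB above → -23 dB.
Stage 2: -23 dB is at or below the -11.7 dB threshold — no compression; make-up brings it to -20 dB.
Stage 3: -20 dB is 2 dB over -22 dB; at 20:1 that becomes 0.1 dB over, giving -21.9 dB.

-21.9 dB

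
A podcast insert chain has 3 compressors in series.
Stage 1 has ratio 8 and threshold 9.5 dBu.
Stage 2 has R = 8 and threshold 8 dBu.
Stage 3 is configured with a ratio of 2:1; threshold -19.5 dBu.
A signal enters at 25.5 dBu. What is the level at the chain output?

Stage 1: 25.5 dBu is 16 dB over 9.5 dBu; at 8:1 that becomes 2 dB over, giving 11.5 dBu.
Stage 2: 11.5 dBu is 3.5 dB over 8 dBu; at 8:1 that becomes 0.4375 dB over, giving 8.4375 dBu.
Stage 3: 27.9375 dB above -19.5 dBu, reduced 2:1 to 13.96875 dB above → -5.53125 dBu.

-5.53125 dBu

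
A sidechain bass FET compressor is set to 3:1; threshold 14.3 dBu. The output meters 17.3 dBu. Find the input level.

Post-compression overshoot = 17.3 − 14.3 = 3 dB.
Undo the ratio: input overshoot = 3 × 3 = 9 dB, giving input = 23.3 dBu.

23.3 dBu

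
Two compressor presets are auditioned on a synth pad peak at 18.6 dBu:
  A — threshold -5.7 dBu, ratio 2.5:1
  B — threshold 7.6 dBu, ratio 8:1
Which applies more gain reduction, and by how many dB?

A: 24.3 dB over, compressed to 9.72 dB over, so 14.58 dB of GR.
B: 11 dB over, compressed to 1.375 dB over, so 9.625 dB of GR.
A applies 4.955 dB more gain reduction.

A, by 4.955 dB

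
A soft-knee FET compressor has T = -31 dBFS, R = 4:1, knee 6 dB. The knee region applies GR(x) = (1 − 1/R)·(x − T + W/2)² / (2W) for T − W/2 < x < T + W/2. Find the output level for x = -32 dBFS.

x − T + W/2 = -32 − (-31) + 3 = 2.
GR = (1 − 1/4) × 2² / 12 = 0.75 × 4 / 12 = 0.25 dB.
Output = -32 − 0.25 = -32.25 dBFS.

-32.25 dBFS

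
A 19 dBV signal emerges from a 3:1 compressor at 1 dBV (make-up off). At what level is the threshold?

Let T be the threshold. Output overshoot = (input overshoot)/R, so 1 − T = (19 − T)/3.
3·(1 − T) = 19 − T → 2·T = 3 − 19 = -16.
T = -16/2 = -8 dBV.

-8 dBV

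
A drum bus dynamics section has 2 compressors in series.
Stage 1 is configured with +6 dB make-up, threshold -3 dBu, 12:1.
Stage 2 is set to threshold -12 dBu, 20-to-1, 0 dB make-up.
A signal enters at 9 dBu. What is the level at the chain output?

Stage 1: overshoot 12 dB → 12/12 = 1 dB → -2 dBu; +6 dB make-up → 4 dBu.
Stage 2: 4 dBu is 16 dB over -12 dBu; at 20:1 that becomes 0.8 dB over, giving -11.2 dBu.

-11.2 dBu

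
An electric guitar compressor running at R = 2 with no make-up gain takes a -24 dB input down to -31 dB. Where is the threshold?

Input is 14 dB above T (since output overshoot × R = input overshoot: (-31 − T)·2 = -24 − T gives T = -38 dB).
Check: -38 + (-24 − (-38))/2 = -38 + 7 = -31 dB. ✓

-38 dB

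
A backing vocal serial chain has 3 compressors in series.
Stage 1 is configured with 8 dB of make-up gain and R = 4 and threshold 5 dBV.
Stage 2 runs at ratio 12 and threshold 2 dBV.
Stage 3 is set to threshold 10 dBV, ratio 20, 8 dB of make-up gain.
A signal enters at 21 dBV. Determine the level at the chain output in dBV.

Stage 1: overshoot 16 dB → 16/4 = 4 dB → 9 dBV; +8 dB make-up → 17 dBV.
Stage 2: overshoot 15 dB → 15/12 = 1.25 dB → 3.25 dBV.
Stage 3: below threshold (3.25 ≤ 10); passes unchanged; make-up brings it to 11.25 dBV.

11.25 dBV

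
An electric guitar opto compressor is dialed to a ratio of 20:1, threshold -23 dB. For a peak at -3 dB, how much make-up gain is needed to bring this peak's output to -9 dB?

The peak compresses to -23 + 20/20 = -22 dB.
To reach -9 dB requires -9 − (-22) = 13 dB of make-up.

13 dB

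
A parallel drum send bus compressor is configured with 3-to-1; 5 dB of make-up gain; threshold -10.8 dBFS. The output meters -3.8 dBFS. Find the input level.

-4.8 dBFS

Before make-up, the level was -3.8 − 5 = -8.8 dBFS.
The compressed level sits -8.8 − (-10.8) = 2 dB over threshold.
Input overshoot = R × output overshoot = 6 dB → input = -10.8 + 6 = -4.8 dBFS.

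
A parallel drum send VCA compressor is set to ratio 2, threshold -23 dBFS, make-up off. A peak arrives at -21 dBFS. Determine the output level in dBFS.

-21 dBFS sits 2 dB over threshold.
At 2:1 the overshoot is divided by 2, leaving 1 dB above threshold.
Output = -23 + 1 = -22 dBFS.

-22 dBFS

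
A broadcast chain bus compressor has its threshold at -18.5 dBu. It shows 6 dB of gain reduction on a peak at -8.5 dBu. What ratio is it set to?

2.5:1

Input overshoot = -8.5 − (-18.5) = 10 dB.
Output overshoot = 10 − 6 = 4 dB.
Ratio = input overshoot / output overshoot = 10 / 4 = 2.5.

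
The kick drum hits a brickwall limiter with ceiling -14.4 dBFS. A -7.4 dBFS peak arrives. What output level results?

-14.4 dBFS

A brickwall limiter is an ∞:1 compressor: any input above the ceiling is clamped to -14.4 dBFS.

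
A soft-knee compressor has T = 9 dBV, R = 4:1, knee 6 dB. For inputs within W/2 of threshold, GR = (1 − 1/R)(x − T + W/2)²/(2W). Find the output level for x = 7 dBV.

x − T + W/2 = 7 − 9 + 3 = 1.
GR = (1 − 1/4) × 1² / 12 = 0.75 × 1 / 12 = 0.0625 dB.
Output = 7 − 0.0625 = 6.9375 dBV.

6.9375 dBV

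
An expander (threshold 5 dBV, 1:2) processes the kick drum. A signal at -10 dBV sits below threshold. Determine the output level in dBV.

The input is 15 dB below the 5 dBV threshold.
A 1:2 expander multiplies undershoot by 2: 15 × 2 = 30 dB below threshold.
Output = 5 − 30 = -25 dBV.

-25 dBV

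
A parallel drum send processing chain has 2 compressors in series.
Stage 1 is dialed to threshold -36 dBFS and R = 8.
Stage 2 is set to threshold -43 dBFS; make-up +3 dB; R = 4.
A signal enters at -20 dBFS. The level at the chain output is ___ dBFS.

-37.75 dBFS

Stage 1: overshoot 16 dB → 16/8 = 2 dB → -34 dBFS.
Stage 2: -34 dBFS is 9 dB over -43 dBFS; at 4:1 that becomes 2.25 dB over, giving -40.75 dBFS; +3 dB make-up → -37.75 dBFS.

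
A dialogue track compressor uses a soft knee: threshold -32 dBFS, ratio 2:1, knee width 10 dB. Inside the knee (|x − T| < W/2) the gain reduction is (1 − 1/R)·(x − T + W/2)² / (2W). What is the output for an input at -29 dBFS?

x − T + W/2 = -29 − (-32) + 5 = 8.
GR = (1 − 1/2) × 8² / 20 = 0.5 × 64 / 20 = 1.6 dB.
Output = -29 − 1.6 = -30.6 dBFS.

-30.6 dBFS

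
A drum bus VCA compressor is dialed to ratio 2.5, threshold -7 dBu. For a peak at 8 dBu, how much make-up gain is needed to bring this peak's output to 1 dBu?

The peak compresses to -7 + 15/2.5 = -1 dBu.
To reach 1 dBu requires 1 − (-1) = 2 dB of make-up.

2 dB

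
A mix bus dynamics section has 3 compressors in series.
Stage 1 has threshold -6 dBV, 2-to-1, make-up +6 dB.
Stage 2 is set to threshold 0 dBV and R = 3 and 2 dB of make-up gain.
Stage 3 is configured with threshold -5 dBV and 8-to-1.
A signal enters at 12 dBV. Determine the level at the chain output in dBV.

-3.75 dBV

Stage 1: 18 dB above -6 dBV, reduced 2:1 to 9 dB above → 3 dBV; +6 dB make-up → 9 dBV.
Stage 2: overshoot 9 dB → 9/3 = 3 dB → 3 dBV; +2 dB make-up → 5 dBV.
Stage 3: 10 dB above -5 dBV, reduced 8:1 to 1.25 dB above → -3.75 dBV.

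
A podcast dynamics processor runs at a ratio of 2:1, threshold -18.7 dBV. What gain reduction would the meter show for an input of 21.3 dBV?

20 dB

The signal is 40 dB above threshold.
After 2:1 compression the overshoot becomes 40/2 = 20 dB.
So the signal is attenuated by 40 − 20 = 20 dB.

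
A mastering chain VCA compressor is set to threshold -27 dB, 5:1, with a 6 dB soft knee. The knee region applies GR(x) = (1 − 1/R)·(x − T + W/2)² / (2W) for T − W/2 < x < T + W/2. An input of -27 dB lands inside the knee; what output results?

x − T + W/2 = -27 − (-27) + 3 = 3.
GR = (1 − 1/5) × 3² / 12 = 0.8 × 9 / 12 = 0.6 dB.
Output = -27 − 0.6 = -27.6 dB.

-27.6 dB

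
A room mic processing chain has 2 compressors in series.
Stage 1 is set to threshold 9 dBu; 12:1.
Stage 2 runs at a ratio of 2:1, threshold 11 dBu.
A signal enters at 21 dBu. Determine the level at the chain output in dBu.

Stage 1: 21 dBu is 12 dB over 9 dBu; at 12:1 that becomes 1 dB over, giving 10 dBu.
Stage 2: 10 dBu is at or below the 11 dBu threshold — no compression; output 10 dBu.

10 dBu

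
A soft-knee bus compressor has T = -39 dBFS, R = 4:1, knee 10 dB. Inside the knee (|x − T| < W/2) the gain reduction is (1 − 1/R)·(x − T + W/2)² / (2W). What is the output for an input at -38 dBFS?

-39.35 dBFS

x − T + W/2 = -38 − (-39) + 5 = 6.
GR = (1 − 1/4) × 6² / 20 = 0.75 × 36 / 20 = 1.35 dB.
Output = -38 − 1.35 = -39.35 dBFS.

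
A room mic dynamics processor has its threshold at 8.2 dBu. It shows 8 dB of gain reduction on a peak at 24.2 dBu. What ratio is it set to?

2:1

Input overshoot = 24.2 − 8.2 = 16 dB.
Output overshoot = 16 − 8 = 8 dB.
Ratio = input overshoot / output overshoot = 16 / 8 = 2.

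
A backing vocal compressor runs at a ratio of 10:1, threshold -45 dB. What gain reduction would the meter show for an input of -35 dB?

9 dB

-35 dB exceeds the threshold by 10 dB.
At 10:1, output sits 10/10 = 1 dB above threshold.
So the signal is attenuated by 10 − 1 = 9 dB.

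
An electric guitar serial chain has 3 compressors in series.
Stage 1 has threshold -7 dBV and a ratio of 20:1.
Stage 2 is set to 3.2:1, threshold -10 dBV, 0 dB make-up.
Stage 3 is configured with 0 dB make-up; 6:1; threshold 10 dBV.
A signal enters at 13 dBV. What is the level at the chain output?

-8.75 dBV

Stage 1: 13 dBV is 20 dB over -7 dBV; at 20:1 that becomes 1 dB over, giving -6 dBV.
Stage 2: 4 dB above -10 dBV, reduced 3.2:1 to 1.25 dB above → -8.75 dBV.
Stage 3: -8.75 dBV ≤ 10 dBV, so stage 3 doesn't engage; output -8.75 dBV.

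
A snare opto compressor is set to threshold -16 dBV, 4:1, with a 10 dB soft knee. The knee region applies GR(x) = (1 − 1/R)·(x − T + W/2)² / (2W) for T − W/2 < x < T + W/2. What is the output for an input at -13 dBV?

-15.4 dBV

x − T + W/2 = -13 − (-16) + 5 = 8.
GR = (1 − 1/4) × 8² / 20 = 0.75 × 64 / 20 = 2.4 dB.
Output = -13 − 2.4 = -15.4 dBV.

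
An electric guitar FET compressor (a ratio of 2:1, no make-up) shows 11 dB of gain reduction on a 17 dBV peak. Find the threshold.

Let T be the threshold. Output overshoot = (input overshoot)/R, so 6 − T = (17 − T)/2.
2·(6 − T) = 17 − T → 1·T = 12 − 17 = -5.
T = -5/1 = -5 dBV.

-5 dBV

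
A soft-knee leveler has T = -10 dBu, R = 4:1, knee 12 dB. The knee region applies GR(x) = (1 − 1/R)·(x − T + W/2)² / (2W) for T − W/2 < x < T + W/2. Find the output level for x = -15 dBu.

-15.03125 dBu

x − T + W/2 = -15 − (-10) + 6 = 1.
GR = (1 − 1/4) × 1² / 24 = 0.75 × 1 / 24 = 0.03125 dB.
Output = -15 − 0.03125 = -15.03125 dBu.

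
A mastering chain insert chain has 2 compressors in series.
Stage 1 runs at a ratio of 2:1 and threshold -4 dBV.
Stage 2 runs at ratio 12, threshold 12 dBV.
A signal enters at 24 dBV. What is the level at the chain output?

10 dBV

Stage 1: 28 dB above -4 dBV, reduced 2:1 to 14 dB above → 10 dBV.
Stage 2: below threshold (10 ≤ 12); passes unchanged; output 10 dBV.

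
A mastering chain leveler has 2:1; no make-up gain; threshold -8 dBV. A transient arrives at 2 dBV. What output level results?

-3 dBV

The input is 10 dB above the -8 dBV threshold.
The 10 dB excess becomes 5 dB after 2:1 reduction.
So the level is -8 + 5 = -3 dBV.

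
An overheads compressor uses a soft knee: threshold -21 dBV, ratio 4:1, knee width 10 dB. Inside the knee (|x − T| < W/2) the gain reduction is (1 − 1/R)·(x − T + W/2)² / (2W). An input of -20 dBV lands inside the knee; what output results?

-21.35 dBV

x − T + W/2 = -20 − (-21) + 5 = 6.
GR = (1 − 1/4) × 6² / 20 = 0.75 × 36 / 20 = 1.35 dB.
Output = -20 − 1.35 = -21.35 dBV.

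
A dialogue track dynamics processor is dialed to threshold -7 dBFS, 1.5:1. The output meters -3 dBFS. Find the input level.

That's 4 dB above the -7 dBFS threshold.
Input overshoot = R × output overshoot = 6 dB → input = -7 + 6 = -1 dBFS.

-1 dBFS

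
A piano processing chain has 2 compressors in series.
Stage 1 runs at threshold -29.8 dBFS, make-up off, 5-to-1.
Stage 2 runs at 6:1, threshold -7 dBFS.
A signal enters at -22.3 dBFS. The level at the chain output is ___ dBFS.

-28.3 dBFS

Stage 1: -22.3 dBFS is 7.5 dB over -29.8 dBFS; at 5:1 that becomes 1.5 dB over, giving -28.3 dBFS.
Stage 2: -28.3 dBFS ≤ -7 dBFS, so stage 2 doesn't engage; output -28.3 dBFS.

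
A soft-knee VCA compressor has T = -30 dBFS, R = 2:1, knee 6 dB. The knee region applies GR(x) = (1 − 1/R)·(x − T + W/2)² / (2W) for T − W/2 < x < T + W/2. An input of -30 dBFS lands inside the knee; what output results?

-30.375 dBFS

x − T + W/2 = -30 − (-30) + 3 = 3.
GR = (1 − 1/2) × 3² / 12 = 0.5 × 9 / 12 = 0.375 dB.
Output = -30 − 0.375 = -30.375 dBFS.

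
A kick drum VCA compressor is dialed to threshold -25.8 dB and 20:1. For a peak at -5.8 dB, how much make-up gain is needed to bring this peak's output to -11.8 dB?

The peak compresses to -25.8 + 20/20 = -24.8 dB.
To reach -11.8 dB requires -11.8 − (-24.8) = 13 dB of make-up.

13 dB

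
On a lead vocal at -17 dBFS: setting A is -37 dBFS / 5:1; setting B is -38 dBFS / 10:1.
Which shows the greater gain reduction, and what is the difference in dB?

B, by 2.9 dB

A: GR = 20 − 20/5 = 16 dB.
B: GR = 21 − 21/10 = 18.9 dB.
Difference: 2.9 dB in favour of B.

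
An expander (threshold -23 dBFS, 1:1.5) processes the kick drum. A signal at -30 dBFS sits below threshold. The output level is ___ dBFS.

The input is 7 dB below the -23 dBFS threshold.
A 1:1.5 expander multiplies undershoot by 1.5: 7 × 1.5 = 10.5 dB below threshold.
Output = -23 − 10.5 = -33.5 dBFS.

-33.5 dBFS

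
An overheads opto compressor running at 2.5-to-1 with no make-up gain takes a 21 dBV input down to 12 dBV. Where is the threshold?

Input is 15 dB above T (since output overshoot × R = input overshoot: (12 − T)·2.5 = 21 − T gives T = 6 dBV).
Check: 6 + (21 − 6)/2.5 = 6 + 6 = 12 dBV. ✓

6 dBV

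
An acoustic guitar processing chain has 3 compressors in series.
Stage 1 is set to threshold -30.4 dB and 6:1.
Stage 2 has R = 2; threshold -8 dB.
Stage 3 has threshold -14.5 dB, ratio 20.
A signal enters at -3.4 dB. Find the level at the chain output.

-25.9 dB

Stage 1: -3.4 dB is 27 dB over -30.4 dB; at 6:1 that becomes 4.5 dB over, giving -25.9 dB.
Stage 2: below threshold (-25.9 ≤ -8); passes unchanged; output -25.9 dB.
Stage 3: -25.9 dB is at or below the -14.5 dB threshold — no compression; output -25.9 dB.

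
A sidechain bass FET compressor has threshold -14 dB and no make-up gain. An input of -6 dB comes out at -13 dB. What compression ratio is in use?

8:1

Input overshoot = -6 − (-14) = 8 dB; output overshoot = -13 − (-14) = 1 dB.
Ratio = 8 / 1 = 8.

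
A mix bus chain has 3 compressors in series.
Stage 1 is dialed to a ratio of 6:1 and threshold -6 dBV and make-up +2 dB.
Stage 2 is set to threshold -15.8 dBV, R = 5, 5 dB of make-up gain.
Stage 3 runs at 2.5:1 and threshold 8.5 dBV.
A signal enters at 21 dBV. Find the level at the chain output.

-7.54 dBV

Stage 1: 21 dBV is 27 dB over -6 dBV; at 6:1 that becomes 4.5 dB over, giving -1.5 dBV; +2 dB make-up → 0.5 dBV.
Stage 2: overshoot 16.3 dB → 16.3/5 = 3.26 dB → -12.54 dBV; +5 dB make-up → -7.54 dBV.
Stage 3: -7.54 dBV is at or below the 8.5 dBV threshold — no compression; output -7.54 dBV.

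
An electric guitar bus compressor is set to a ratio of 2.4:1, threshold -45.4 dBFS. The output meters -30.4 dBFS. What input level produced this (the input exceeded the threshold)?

That's 15 dB above the -45.4 dBFS threshold.
Before 2.4:1 compression the overshoot was 15 × 2.4 = 36 dB, so input = -45.4 + 36 = -9.4 dBFS.

-9.4 dBFS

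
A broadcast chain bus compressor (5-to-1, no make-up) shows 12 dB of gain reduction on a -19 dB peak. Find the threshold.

-34 dB

Input is 15 dB above T (since output overshoot × R = input overshoot: (-31 − T)·5 = -19 − T gives T = -34 dB).
Check: -34 + (-19 − (-34))/5 = -34 + 3 = -31 dB. ✓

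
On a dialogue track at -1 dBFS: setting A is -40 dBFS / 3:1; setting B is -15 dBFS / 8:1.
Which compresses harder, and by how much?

A, by 13.75 dB

A: 39 dB over, compressed to 13 dB over, so 26 dB of GR.
B: 14 dB over, compressed to 1.75 dB over, so 12.25 dB of GR.
Difference: 13.75 dB in favour of A.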